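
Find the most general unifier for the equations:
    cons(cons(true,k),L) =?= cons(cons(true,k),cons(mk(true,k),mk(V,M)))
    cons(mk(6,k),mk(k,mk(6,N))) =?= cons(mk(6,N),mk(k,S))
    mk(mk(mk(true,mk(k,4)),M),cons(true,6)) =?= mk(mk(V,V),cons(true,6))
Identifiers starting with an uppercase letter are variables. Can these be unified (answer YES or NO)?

YES

Decompose cons/2: cons(true,k) =?= cons(true,k),  L =?= cons(mk(true,k),mk(V,M)).
Delete trivial equation cons(true,k) =?= cons(true,k).
Bind L := cons(mk(true,k),mk(V,M)); no other remaining equation mentions L.
Decompose cons/2: mk(6,k) =?= mk(6,N),  mk(k,mk(6,N)) =?= mk(k,S).
Decompose mk/2: 6 =?= 6,  k =?= N.
Delete trivial equation 6 =?= 6.
Bind N := k; substituting into the one remaining equation that mentions N gives: mk(k,mk(6,k)) =?= mk(k,S).
Decompose mk/2: k =?= k,  mk(6,k) =?= S.
Delete trivial equation k =?= k.
Bind S := mk(6,k); no other remaining equation mentions S.
Decompose mk/2: mk(mk(true,mk(k,4)),M) =?= mk(V,V),  cons(true,6) =?= cons(true,6).
Decompose mk/2: mk(true,mk(k,4)) =?= V,  M =?= V.
Bind V := mk(true,mk(k,4)); substituting into the one remaining equation that mentions V gives: M =?= mk(true,mk(k,4)). Substituting into the earlier binding gives L := cons(mk(true,k),mk(mk(true,mk(k,4)),M)).
Bind M := mk(true,mk(k,4)); no other remaining equation mentions M. Substituting into the earlier binding gives L := cons(mk(true,k),mk(mk(true,mk(k,4)),mk(true,mk(k,4)))).
Delete trivial equation cons(true,6) =?= cons(true,6).
No equations remain and no clash or occurs-check failure arose, so a unifier exists.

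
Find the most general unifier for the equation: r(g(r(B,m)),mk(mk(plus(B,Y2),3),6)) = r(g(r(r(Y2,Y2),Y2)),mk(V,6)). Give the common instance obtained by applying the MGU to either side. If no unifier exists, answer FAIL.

Decompose r/2: g(r(B,m)) = g(r(r(Y2,Y2),Y2)),  mk(mk(plus(B,Y2),3),6) = mk(V,6).
Decompose g/1: r(B,m) = r(r(Y2,Y2),Y2).
Decompose r/2: B = r(Y2,Y2),  m = Y2.
Bind B := r(Y2,Y2); substituting into the one remaining equation that mentions B gives: mk(mk(plus(r(Y2,Y2),Y2),3),6) = mk(V,6).
Bind Y2 := m; substituting into the remaining equation gives: mk(mk(plus(r(m,m),m),3),6) = mk(V,6). Substituting into the earlier binding gives B := r(m,m).
Decompose mk/2: mk(plus(r(m,m),m),3) = V,  6 = 6.
Bind V := mk(plus(r(m,m),m),3); no other remaining equation mentions V.
Delete trivial equation 6 = 6.
Applying the MGU to either side gives r(g(r(r(m,m),m)),mk(mk(plus(r(m,m),m),3),6)).

r(g(r(r(m,m),m)),mk(mk(plus(r(m,m),m),3),6))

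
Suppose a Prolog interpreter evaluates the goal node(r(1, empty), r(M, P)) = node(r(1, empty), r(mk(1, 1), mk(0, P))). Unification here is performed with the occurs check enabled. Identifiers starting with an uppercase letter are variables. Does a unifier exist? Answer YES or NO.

Decompose node/2: r(1, empty) = r(1, empty),  r(M, P) = r(mk(1, 1), mk(0, P)).
Delete trivial equation r(1, empty) = r(1, empty).
Decompose r/2: M = mk(1, 1),  P = mk(0, P).
Bind M := mk(1, 1); no other remaining equation mentions M.
Occurs check fails: P occurs in mk(0, P); the equation P = mk(0, P) has no finite solution.

NO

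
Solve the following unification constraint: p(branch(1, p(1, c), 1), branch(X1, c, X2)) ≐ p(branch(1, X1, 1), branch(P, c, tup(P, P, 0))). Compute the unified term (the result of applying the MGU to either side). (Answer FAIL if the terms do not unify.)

p(branch(1, p(1, c), 1), branch(p(1, c), c, tup(p(1, c), p(1, c), 0)))

Decompose p/2: branch(1, p(1, c), 1) ≐ branch(1, X1, 1),  branch(X1, c, X2) ≐ branch(P, c, tup(P, P, 0)).
Decompose branch/3: 1 ≐ 1,  p(1, c) ≐ X1,  1 ≐ 1.
Delete trivial equation 1 ≐ 1.
Bind X1 := p(1, c); substituting into the one remaining equation that mentions X1 gives: branch(p(1, c), c, X2) ≐ branch(P, c, tup(P, P, 0)).
Delete trivial equation 1 ≐ 1.
Decompose branch/3: p(1, c) ≐ P,  c ≐ c,  X2 ≐ tup(P, P, 0).
Bind P := p(1, c); substituting into the one remaining equation that mentions P gives: X2 ≐ tup(p(1, c), p(1, c), 0).
Delete trivial equation c ≐ c.
Bind X2 := tup(p(1, c), p(1, c), 0).
Applying the MGU to either side gives p(branch(1, p(1, c), 1), branch(p(1, c), c, tup(p(1, c), p(1, c), 0))).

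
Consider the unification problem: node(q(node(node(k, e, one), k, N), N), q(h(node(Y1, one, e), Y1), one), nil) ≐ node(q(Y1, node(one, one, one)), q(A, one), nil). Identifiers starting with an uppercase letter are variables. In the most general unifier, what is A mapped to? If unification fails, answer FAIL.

Decompose node/3: q(node(node(k, e, one), k, N), N) ≐ q(Y1, node(one, one, one)),  q(h(node(Y1, one, e), Y1), one) ≐ q(A, one),  nil ≐ nil.
Decompose q/2: node(node(k, e, one), k, N) ≐ Y1,  N ≐ node(one, one, one).
Bind Y1 := node(node(k, e, one), k, N); substituting into the one remaining equation that mentions Y1 gives: q(h(node(node(node(k, e, one), k, N), one, e), node(node(k, e, one), k, N)), one) ≐ q(A, one).
Bind N := node(one, one, one); substituting into the one remaining equation that mentions N gives: q(h(node(node(node(k, e, one), k, node(one, one, one)), one, e), node(node(k, e, one), k, node(one, one, one))), one) ≐ q(A, one). Substituting into the earlier binding gives Y1 := node(node(k, e, one), k, node(one, one, one)).
Decompose q/2: h(node(node(node(k, e, one), k, node(one, one, one)), one, e), node(node(k, e, one), k, node(one, one, one))) ≐ A,  one ≐ one.
Bind A := h(node(node(node(k, e, one), k, node(one, one, one)), one, e), node(node(k, e, one), k, node(one, one, one))); no other remaining equation mentions A.
Delete trivial equation one ≐ one.
Delete trivial equation nil ≐ nil.
MGU = { Y1 ↦ node(node(k, e, one), k, node(one, one, one)), N ↦ node(one, one, one), A ↦ h(node(node(node(k, e, one), k, node(one, one, one)), one, e), node(node(k, e, one), k, node(one, one, one))) }, so A ↦ h(node(node(node(k, e, one), k, node(one, one, one)), one, e), node(node(k, e, one), k, node(one, one, one))).

h(node(node(node(k, e, one), k, node(one, one, one)), one, e), node(node(k, e, one), k, node(one, one, one)))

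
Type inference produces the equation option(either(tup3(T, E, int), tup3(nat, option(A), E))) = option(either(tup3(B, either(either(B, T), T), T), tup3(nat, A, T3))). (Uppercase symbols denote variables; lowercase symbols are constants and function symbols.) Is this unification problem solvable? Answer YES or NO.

NO

Decompose option/1: either(tup3(T, E, int), tup3(nat, option(A), E)) = either(tup3(B, either(either(B, T), T), T), tup3(nat, A, T3)).
Decompose either/2: tup3(T, E, int) = tup3(B, either(either(B, T), T), T),  tup3(nat, option(A), E) = tup3(nat, A, T3).
Decompose tup3/3: T = B,  E = either(either(B, T), T),  int = T.
Bind T := B; substituting into the 2 remaining equations that mention T gives: E = either(either(B, B), B),  int = B.
Bind E := either(either(B, B), B); substituting into the one remaining equation that mentions E gives: tup3(nat, option(A), either(either(B, B), B)) = tup3(nat, A, T3).
Bind B := int; substituting into the remaining equation gives: tup3(nat, option(A), either(either(int, int), int)) = tup3(nat, A, T3). Substituting into the earlier bindings gives T := int, E := either(either(int, int), int).
Decompose tup3/3: nat = nat,  option(A) = A,  either(either(int, int), int) = T3.
Delete trivial equation nat = nat.
Occurs check fails: A occurs in option(A); the equation A = option(A) has no finite solution.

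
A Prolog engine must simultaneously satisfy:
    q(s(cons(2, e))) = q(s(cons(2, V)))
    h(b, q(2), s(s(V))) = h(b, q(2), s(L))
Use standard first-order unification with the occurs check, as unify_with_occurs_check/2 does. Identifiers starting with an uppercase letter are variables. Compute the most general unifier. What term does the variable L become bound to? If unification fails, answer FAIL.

Decompose q/1: s(cons(2, e)) = s(cons(2, V)).
Decompose s/1: cons(2, e) = cons(2, V).
Decompose cons/2: 2 = 2,  e = V.
Delete trivial equation 2 = 2.
Bind V := e; substituting into the remaining equation gives: h(b, q(2), s(s(e))) = h(b, q(2), s(L)).
Decompose h/3: b = b,  q(2) = q(2),  s(s(e)) = s(L).
Delete trivial equation b = b.
Delete trivial equation q(2) = q(2).
Decompose s/1: s(e) = L.
Bind L := s(e).
MGU = { V ↦ e, L ↦ s(e) }, so L ↦ s(e).

s(e)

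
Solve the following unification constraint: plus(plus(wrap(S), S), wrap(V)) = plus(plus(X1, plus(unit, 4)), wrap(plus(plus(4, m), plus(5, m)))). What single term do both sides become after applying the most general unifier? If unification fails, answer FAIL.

plus(plus(wrap(plus(unit, 4)), plus(unit, 4)), wrap(plus(plus(4, m), plus(5, m))))

Decompose plus/2: plus(wrap(S), S) = plus(X1, plus(unit, 4)),  wrap(V) = wrap(plus(plus(4, m), plus(5, m))).
Decompose plus/2: wrap(S) = X1,  S = plus(unit, 4).
Bind X1 := wrap(S); no other remaining equation mentions X1.
Bind S := plus(unit, 4); no other remaining equation mentions S. Substituting into the earlier binding gives X1 := wrap(plus(unit, 4)).
Decompose wrap/1: V = plus(plus(4, m), plus(5, m)).
Bind V := plus(plus(4, m), plus(5, m)).
Applying the MGU to either side gives plus(plus(wrap(plus(unit, 4)), plus(unit, 4)), wrap(plus(plus(4, m), plus(5, m)))).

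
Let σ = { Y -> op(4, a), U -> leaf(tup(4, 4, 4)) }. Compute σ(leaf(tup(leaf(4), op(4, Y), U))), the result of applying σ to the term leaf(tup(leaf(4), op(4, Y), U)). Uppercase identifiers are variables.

leaf(tup(leaf(4), op(4, op(4, a)), leaf(tup(4, 4, 4))))

Replace each occurrence of Y with op(4, a).
Replace each occurrence of U with leaf(tup(4, 4, 4)).
Result: leaf(tup(leaf(4), op(4, op(4, a)), leaf(tup(4, 4, 4)))).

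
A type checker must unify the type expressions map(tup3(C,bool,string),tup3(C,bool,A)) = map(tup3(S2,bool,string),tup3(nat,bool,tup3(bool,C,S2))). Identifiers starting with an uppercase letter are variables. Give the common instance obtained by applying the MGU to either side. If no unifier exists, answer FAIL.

map(tup3(nat,bool,string),tup3(nat,bool,tup3(bool,nat,nat)))

Decompose map/2: tup3(C,bool,string) = tup3(S2,bool,string),  tup3(C,bool,A) = tup3(nat,bool,tup3(bool,C,S2)).
Decompose tup3/3: C = S2,  bool = bool,  string = string.
Bind C := S2; substituting into the one remaining equation that mentions C gives: tup3(S2,bool,A) = tup3(nat,bool,tup3(bool,S2,S2)).
Delete trivial equation bool = bool.
Delete trivial equation string = string.
Decompose tup3/3: S2 = nat,  bool = bool,  A = tup3(bool,S2,S2).
Bind S2 := nat; substituting into the one remaining equation that mentions S2 gives: A = tup3(bool,nat,nat). Substituting into the earlier binding gives C := nat.
Delete trivial equation bool = bool.
Bind A := tup3(bool,nat,nat).
Applying the MGU to either side gives map(tup3(nat,bool,string),tup3(nat,bool,tup3(bool,nat,nat))).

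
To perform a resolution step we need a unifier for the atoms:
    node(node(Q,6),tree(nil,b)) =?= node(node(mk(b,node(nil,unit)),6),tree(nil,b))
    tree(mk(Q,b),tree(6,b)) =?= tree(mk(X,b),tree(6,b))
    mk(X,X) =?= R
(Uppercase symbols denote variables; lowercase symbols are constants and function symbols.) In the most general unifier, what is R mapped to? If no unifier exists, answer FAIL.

mk(mk(b,node(nil,unit)),mk(b,node(nil,unit)))

Decompose node/2: node(Q,6) =?= node(mk(b,node(nil,unit)),6),  tree(nil,b) =?= tree(nil,b).
Decompose node/2: Q =?= mk(b,node(nil,unit)),  6 =?= 6.
Bind Q := mk(b,node(nil,unit)); substituting into the one remaining equation that mentions Q gives: tree(mk(mk(b,node(nil,unit)),b),tree(6,b)) =?= tree(mk(X,b),tree(6,b)).
Delete trivial equation 6 =?= 6.
Delete trivial equation tree(nil,b) =?= tree(nil,b).
Decompose tree/2: mk(mk(b,node(nil,unit)),b) =?= mk(X,b),  tree(6,b) =?= tree(6,b).
Decompose mk/2: mk(b,node(nil,unit)) =?= X,  b =?= b.
Bind X := mk(b,node(nil,unit)); substituting into the one remaining equation that mentions X gives: mk(mk(b,node(nil,unit)),mk(b,node(nil,unit))) =?= R.
Delete trivial equation b =?= b.
Delete trivial equation tree(6,b) =?= tree(6,b).
Bind R := mk(mk(b,node(nil,unit)),mk(b,node(nil,unit))).
MGU = { Q := mk(b,node(nil,unit)), X := mk(b,node(nil,unit)), R := mk(mk(b,node(nil,unit)),mk(b,node(nil,unit))) }, so R := mk(mk(b,node(nil,unit)),mk(b,node(nil,unit))).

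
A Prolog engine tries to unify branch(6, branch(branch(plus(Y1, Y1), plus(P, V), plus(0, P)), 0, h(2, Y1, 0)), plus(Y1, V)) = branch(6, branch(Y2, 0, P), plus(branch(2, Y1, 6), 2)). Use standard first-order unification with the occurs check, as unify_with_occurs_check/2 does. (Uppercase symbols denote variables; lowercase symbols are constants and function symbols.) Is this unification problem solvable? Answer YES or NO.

NO

Decompose branch/3: 6 = 6,  branch(branch(plus(Y1, Y1), plus(P, V), plus(0, P)), 0, h(2, Y1, 0)) = branch(Y2, 0, P),  plus(Y1, V) = plus(branch(2, Y1, 6), 2).
Delete trivial equation 6 = 6.
Decompose branch/3: branch(plus(Y1, Y1), plus(P, V), plus(0, P)) = Y2,  0 = 0,  h(2, Y1, 0) = P.
Bind Y2 := branch(plus(Y1, Y1), plus(P, V), plus(0, P)); no other remaining equation mentions Y2.
Delete trivial equation 0 = 0.
Bind P := h(2, Y1, 0); no other remaining equation mentions P. Substituting into the earlier binding gives Y2 := branch(plus(Y1, Y1), plus(h(2, Y1, 0), V), plus(0, h(2, Y1, 0))).
Decompose plus/2: Y1 = branch(2, Y1, 6),  V = 2.
Occurs check fails: Y1 occurs in branch(2, Y1, 6); the equation Y1 = branch(2, Y1, 6) has no finite solution.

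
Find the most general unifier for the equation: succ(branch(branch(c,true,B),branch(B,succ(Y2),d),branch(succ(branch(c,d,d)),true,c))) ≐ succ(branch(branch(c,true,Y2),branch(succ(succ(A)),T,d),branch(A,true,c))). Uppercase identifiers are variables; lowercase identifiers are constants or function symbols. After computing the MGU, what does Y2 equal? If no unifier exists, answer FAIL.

Decompose succ/1: branch(branch(c,true,B),branch(B,succ(Y2),d),branch(succ(branch(c,d,d)),true,c)) ≐ branch(branch(c,true,Y2),branch(succ(succ(A)),T,d),branch(A,true,c)).
Decompose branch/3: branch(c,true,B) ≐ branch(c,true,Y2),  branch(B,succ(Y2),d) ≐ branch(succ(succ(A)),T,d),  branch(succ(branch(c,d,d)),true,c) ≐ branch(A,true,c).
Decompose branch/3: c ≐ c,  true ≐ true,  B ≐ Y2.
Delete trivial equation c ≐ c.
Delete trivial equation true ≐ true.
Bind B := Y2; substituting into the one remaining equation that mentions B gives: branch(Y2,succ(Y2),d) ≐ branch(succ(succ(A)),T,d).
Decompose branch/3: Y2 ≐ succ(succ(A)),  succ(Y2) ≐ T,  d ≐ d.
Bind Y2 := succ(succ(A)); substituting into the one remaining equation that mentions Y2 gives: succ(succ(succ(A))) ≐ T. Substituting into the earlier binding gives B := succ(succ(A)).
Bind T := succ(succ(succ(A))); no other remaining equation mentions T.
Delete trivial equation d ≐ d.
Decompose branch/3: succ(branch(c,d,d)) ≐ A,  true ≐ true,  c ≐ c.
Bind A := succ(branch(c,d,d)); no other remaining equation mentions A. Substituting into the earlier bindings gives B := succ(succ(succ(branch(c,d,d)))), Y2 := succ(succ(succ(branch(c,d,d)))), T := succ(succ(succ(succ(branch(c,d,d))))).
Delete trivial equation true ≐ true.
Delete trivial equation c ≐ c.
MGU = { B ↦ succ(succ(succ(branch(c,d,d)))), Y2 ↦ succ(succ(succ(branch(c,d,d)))), T ↦ succ(succ(succ(succ(branch(c,d,d))))), A ↦ succ(branch(c,d,d)) }, so Y2 ↦ succ(succ(succ(branch(c,d,d)))).

succ(succ(succ(branch(c,d,d))))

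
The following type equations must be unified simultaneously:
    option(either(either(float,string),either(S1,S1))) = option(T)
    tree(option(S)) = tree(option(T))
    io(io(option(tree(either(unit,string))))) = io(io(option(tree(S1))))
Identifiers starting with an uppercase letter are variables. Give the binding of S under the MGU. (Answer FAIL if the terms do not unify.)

Decompose option/1: either(either(float,string),either(S1,S1)) = T.
Bind T := either(either(float,string),either(S1,S1)); substituting into the one remaining equation that mentions T gives: tree(option(S)) = tree(option(either(either(float,string),either(S1,S1)))).
Decompose tree/1: option(S) = option(either(either(float,string),either(S1,S1))).
Decompose option/1: S = either(either(float,string),either(S1,S1)).
Bind S := either(either(float,string),either(S1,S1)); no other remaining equation mentions S.
Decompose io/1: io(option(tree(either(unit,string)))) = io(option(tree(S1))).
Decompose io/1: option(tree(either(unit,string))) = option(tree(S1)).
Decompose option/1: tree(either(unit,string)) = tree(S1).
Decompose tree/1: either(unit,string) = S1.
Bind S1 := either(unit,string). Substituting into the earlier bindings gives T := either(either(float,string),either(either(unit,string),either(unit,string))), S := either(either(float,string),either(either(unit,string),either(unit,string))).
MGU = { T := either(either(float,string),either(either(unit,string),either(unit,string))), S := either(either(float,string),either(either(unit,string),either(unit,string))), S1 := either(unit,string) }, so S := either(either(float,string),either(either(unit,string),either(unit,string))).

either(either(float,string),either(either(unit,string),either(unit,string)))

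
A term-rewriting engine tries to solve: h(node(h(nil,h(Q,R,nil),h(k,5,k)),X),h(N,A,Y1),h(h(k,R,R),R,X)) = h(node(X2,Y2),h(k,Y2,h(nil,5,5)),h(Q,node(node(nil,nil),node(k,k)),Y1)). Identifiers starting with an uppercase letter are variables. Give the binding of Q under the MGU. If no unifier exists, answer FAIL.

Decompose h/3: node(h(nil,h(Q,R,nil),h(k,5,k)),X) = node(X2,Y2),  h(N,A,Y1) = h(k,Y2,h(nil,5,5)),  h(h(k,R,R),R,X) = h(Q,node(node(nil,nil),node(k,k)),Y1).
Decompose node/2: h(nil,h(Q,R,nil),h(k,5,k)) = X2,  X = Y2.
Bind X2 := h(nil,h(Q,R,nil),h(k,5,k)); no other remaining equation mentions X2.
Bind X := Y2; substituting into the one remaining equation that mentions X gives: h(h(k,R,R),R,Y2) = h(Q,node(node(nil,nil),node(k,k)),Y1).
Decompose h/3: N = k,  A = Y2,  Y1 = h(nil,5,5).
Bind N := k; no other remaining equation mentions N.
Bind A := Y2; no other remaining equation mentions A.
Bind Y1 := h(nil,5,5); substituting into the remaining equation gives: h(h(k,R,R),R,Y2) = h(Q,node(node(nil,nil),node(k,k)),h(nil,5,5)).
Decompose h/3: h(k,R,R) = Q,  R = node(node(nil,nil),node(k,k)),  Y2 = h(nil,5,5).
Bind Q := h(k,R,R); no other remaining equation mentions Q. Substituting into the earlier binding gives X2 := h(nil,h(h(k,R,R),R,nil),h(k,5,k)).
Bind R := node(node(nil,nil),node(k,k)); no other remaining equation mentions R. Substituting into the earlier bindings gives X2 := h(nil,h(h(k,node(node(nil,nil),node(k,k)),node(node(nil,nil),node(k,k))),node(node(nil,nil),node(k,k)),nil),h(k,5,k)), Q := h(k,node(node(nil,nil),node(k,k)),node(node(nil,nil),node(k,k))).
Bind Y2 := h(nil,5,5). Substituting into the earlier bindings gives X := h(nil,5,5), A := h(nil,5,5).
MGU = { X2 -> h(nil,h(h(k,node(node(nil,nil),node(k,k)),node(node(nil,nil),node(k,k))),node(node(nil,nil),node(k,k)),nil),h(k,5,k)), X -> h(nil,5,5), N -> k, A -> h(nil,5,5), Y1 -> h(nil,5,5), Q -> h(k,node(node(nil,nil),node(k,k)),node(node(nil,nil),node(k,k))), R -> node(node(nil,nil),node(k,k)), Y2 -> h(nil,5,5) }, so Q -> h(k,node(node(nil,nil),node(k,k)),node(node(nil,nil),node(k,k))).

h(k,node(node(nil,nil),node(k,k)),node(node(nil,nil),node(k,k)))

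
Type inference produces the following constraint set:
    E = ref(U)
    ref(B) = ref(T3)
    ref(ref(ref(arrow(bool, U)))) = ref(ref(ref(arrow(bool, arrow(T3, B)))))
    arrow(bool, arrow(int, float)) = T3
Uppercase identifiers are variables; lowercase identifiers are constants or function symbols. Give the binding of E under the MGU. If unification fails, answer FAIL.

Bind E := ref(U); no other remaining equation mentions E.
Decompose ref/1: B = T3.
Bind B := T3; substituting into the one remaining equation that mentions B gives: ref(ref(ref(arrow(bool, U)))) = ref(ref(ref(arrow(bool, arrow(T3, T3))))).
Decompose ref/1: ref(ref(arrow(bool, U))) = ref(ref(arrow(bool, arrow(T3, T3)))).
Decompose ref/1: ref(arrow(bool, U)) = ref(arrow(bool, arrow(T3, T3))).
Decompose ref/1: arrow(bool, U) = arrow(bool, arrow(T3, T3)).
Decompose arrow/2: bool = bool,  U = arrow(T3, T3).
Delete trivial equation bool = bool.
Bind U := arrow(T3, T3); no other remaining equation mentions U. Substituting into the earlier binding gives E := ref(arrow(T3, T3)).
Bind T3 := arrow(bool, arrow(int, float)). Substituting into the earlier bindings gives E := ref(arrow(arrow(bool, arrow(int, float)), arrow(bool, arrow(int, float)))), B := arrow(bool, arrow(int, float)), U := arrow(arrow(bool, arrow(int, float)), arrow(bool, arrow(int, float))).
MGU = { E -> ref(arrow(arrow(bool, arrow(int, float)), arrow(bool, arrow(int, float)))), B -> arrow(bool, arrow(int, float)), U -> arrow(arrow(bool, arrow(int, float)), arrow(bool, arrow(int, float))), T3 -> arrow(bool, arrow(int, float)) }, so E -> ref(arrow(arrow(bool, arrow(int, float)), arrow(bool, arrow(int, float)))).

ref(arrow(arrow(bool, arrow(int, float)), arrow(bool, arrow(int, float))))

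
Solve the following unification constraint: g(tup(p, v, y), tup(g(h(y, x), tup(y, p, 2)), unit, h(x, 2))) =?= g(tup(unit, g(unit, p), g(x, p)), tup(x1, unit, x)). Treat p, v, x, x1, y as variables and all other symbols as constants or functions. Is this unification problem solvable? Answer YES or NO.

NO

Decompose g/2: tup(p, v, y) =?= tup(unit, g(unit, p), g(x, p)),  tup(g(h(y, x), tup(y, p, 2)), unit, h(x, 2)) =?= tup(x1, unit, x).
Decompose tup/3: p =?= unit,  v =?= g(unit, p),  y =?= g(x, p).
Bind p := unit; substituting into the remaining equations gives: v =?= g(unit, unit),  y =?= g(x, unit),  tup(g(h(y, x), tup(y, unit, 2)), unit, h(x, 2)) =?= tup(x1, unit, x).
Bind v := g(unit, unit); no other remaining equation mentions v.
Bind y := g(x, unit); substituting into the remaining equation gives: tup(g(h(g(x, unit), x), tup(g(x, unit), unit, 2)), unit, h(x, 2)) =?= tup(x1, unit, x).
Decompose tup/3: g(h(g(x, unit), x), tup(g(x, unit), unit, 2)) =?= x1,  unit =?= unit,  h(x, 2) =?= x.
Bind x1 := g(h(g(x, unit), x), tup(g(x, unit), unit, 2)); no other remaining equation mentions x1.
Delete trivial equation unit =?= unit.
Occurs check fails: x occurs in h(x, 2); the equation x =?= h(x, 2) has no finite solution.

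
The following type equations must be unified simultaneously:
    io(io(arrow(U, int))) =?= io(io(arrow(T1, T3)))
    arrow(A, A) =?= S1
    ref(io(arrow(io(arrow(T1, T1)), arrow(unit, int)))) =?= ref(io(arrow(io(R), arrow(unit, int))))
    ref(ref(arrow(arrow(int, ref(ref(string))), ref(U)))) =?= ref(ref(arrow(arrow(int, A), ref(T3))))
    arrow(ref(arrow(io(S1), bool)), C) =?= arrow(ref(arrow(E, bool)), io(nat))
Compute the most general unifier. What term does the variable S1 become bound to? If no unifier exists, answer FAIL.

Decompose io/1: io(arrow(U, int)) =?= io(arrow(T1, T3)).
Decompose io/1: arrow(U, int) =?= arrow(T1, T3).
Decompose arrow/2: U =?= T1,  int =?= T3.
Bind U := T1; substituting into the one remaining equation that mentions U gives: ref(ref(arrow(arrow(int, ref(ref(string))), ref(T1)))) =?= ref(ref(arrow(arrow(int, A), ref(T3)))).
Bind T3 := int; substituting into the one remaining equation that mentions T3 gives: ref(ref(arrow(arrow(int, ref(ref(string))), ref(T1)))) =?= ref(ref(arrow(arrow(int, A), ref(int)))).
Bind S1 := arrow(A, A); substituting into the one remaining equation that mentions S1 gives: arrow(ref(arrow(io(arrow(A, A)), bool)), C) =?= arrow(ref(arrow(E, bool)), io(nat)).
Decompose ref/1: io(arrow(io(arrow(T1, T1)), arrow(unit, int))) =?= io(arrow(io(R), arrow(unit, int))).
Decompose io/1: arrow(io(arrow(T1, T1)), arrow(unit, int)) =?= arrow(io(R), arrow(unit, int)).
Decompose arrow/2: io(arrow(T1, T1)) =?= io(R),  arrow(unit, int) =?= arrow(unit, int).
Decompose io/1: arrow(T1, T1) =?= R.
Bind R := arrow(T1, T1); no other remaining equation mentions R.
Delete trivial equation arrow(unit, int) =?= arrow(unit, int).
Decompose ref/1: ref(arrow(arrow(int, ref(ref(string))), ref(T1))) =?= ref(arrow(arrow(int, A), ref(int))).
Decompose ref/1: arrow(arrow(int, ref(ref(string))), ref(T1)) =?= arrow(arrow(int, A), ref(int)).
Decompose arrow/2: arrow(int, ref(ref(string))) =?= arrow(int, A),  ref(T1) =?= ref(int).
Decompose arrow/2: int =?= int,  ref(ref(string)) =?= A.
Delete trivial equation int =?= int.
Bind A := ref(ref(string)); substituting into the one remaining equation that mentions A gives: arrow(ref(arrow(io(arrow(ref(ref(string)), ref(ref(string)))), bool)), C) =?= arrow(ref(arrow(E, bool)), io(nat)). Substituting into the earlier binding gives S1 := arrow(ref(ref(string)), ref(ref(string))).
Decompose ref/1: T1 =?= int.
Bind T1 := int; no other remaining equation mentions T1. Substituting into the earlier bindings gives U := int, R := arrow(int, int).
Decompose arrow/2: ref(arrow(io(arrow(ref(ref(string)), ref(ref(string)))), bool)) =?= ref(arrow(E, bool)),  C =?= io(nat).
Decompose ref/1: arrow(io(arrow(ref(ref(string)), ref(ref(string)))), bool) =?= arrow(E, bool).
Decompose arrow/2: io(arrow(ref(ref(string)), ref(ref(string)))) =?= E,  bool =?= bool.
Bind E := io(arrow(ref(ref(string)), ref(ref(string)))); no other remaining equation mentions E.
Delete trivial equation bool =?= bool.
Bind C := io(nat).
MGU = { U := int, T3 := int, S1 := arrow(ref(ref(string)), ref(ref(string))), R := arrow(int, int), A := ref(ref(string)), T1 := int, E := io(arrow(ref(ref(string)), ref(ref(string)))), C := io(nat) }, so S1 := arrow(ref(ref(string)), ref(ref(string))).

arrow(ref(ref(string)), ref(ref(string)))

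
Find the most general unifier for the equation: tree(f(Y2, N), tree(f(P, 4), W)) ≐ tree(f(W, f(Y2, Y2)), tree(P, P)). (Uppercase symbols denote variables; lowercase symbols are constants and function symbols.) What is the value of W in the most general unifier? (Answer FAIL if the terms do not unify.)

Decompose tree/2: f(Y2, N) ≐ f(W, f(Y2, Y2)),  tree(f(P, 4), W) ≐ tree(P, P).
Decompose f/2: Y2 ≐ W,  N ≐ f(Y2, Y2).
Bind Y2 := W; substituting into the one remaining equation that mentions Y2 gives: N ≐ f(W, W).
Bind N := f(W, W); no other remaining equation mentions N.
Decompose tree/2: f(P, 4) ≐ P,  W ≐ P.
Occurs check fails: P occurs in f(P, 4); the equation P ≐ f(P, 4) has no finite solution.

FAIL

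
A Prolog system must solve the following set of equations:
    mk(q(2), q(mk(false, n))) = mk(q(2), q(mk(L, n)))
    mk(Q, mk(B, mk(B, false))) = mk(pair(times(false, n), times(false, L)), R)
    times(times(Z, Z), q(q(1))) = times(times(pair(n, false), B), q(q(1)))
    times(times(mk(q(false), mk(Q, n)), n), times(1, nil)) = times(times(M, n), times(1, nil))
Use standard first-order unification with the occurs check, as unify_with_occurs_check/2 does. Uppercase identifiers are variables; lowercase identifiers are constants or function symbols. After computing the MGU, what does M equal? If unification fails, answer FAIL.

mk(q(false), mk(pair(times(false, n), times(false, false)), n))

Decompose mk/2: q(2) = q(2),  q(mk(false, n)) = q(mk(L, n)).
Delete trivial equation q(2) = q(2).
Decompose q/1: mk(false, n) = mk(L, n).
Decompose mk/2: false = L,  n = n.
Bind L := false; substituting into the one remaining equation that mentions L gives: mk(Q, mk(B, mk(B, false))) = mk(pair(times(false, n), times(false, false)), R).
Delete trivial equation n = n.
Decompose mk/2: Q = pair(times(false, n), times(false, false)),  mk(B, mk(B, false)) = R.
Bind Q := pair(times(false, n), times(false, false)); substituting into the one remaining equation that mentions Q gives: times(times(mk(q(false), mk(pair(times(false, n), times(false, false)), n)), n), times(1, nil)) = times(times(M, n), times(1, nil)).
Bind R := mk(B, mk(B, false)); no other remaining equation mentions R.
Decompose times/2: times(Z, Z) = times(pair(n, false), B),  q(q(1)) = q(q(1)).
Decompose times/2: Z = pair(n, false),  Z = B.
Bind Z := pair(n, false); substituting into the one remaining equation that mentions Z gives: pair(n, false) = B.
Bind B := pair(n, false); no other remaining equation mentions B. Substituting into the earlier binding gives R := mk(pair(n, false), mk(pair(n, false), false)).
Delete trivial equation q(q(1)) = q(q(1)).
Decompose times/2: times(mk(q(false), mk(pair(times(false, n), times(false, false)), n)), n) = times(M, n),  times(1, nil) = times(1, nil).
Decompose times/2: mk(q(false), mk(pair(times(false, n), times(false, false)), n)) = M,  n = n.
Bind M := mk(q(false), mk(pair(times(false, n), times(false, false)), n)); no other remaining equation mentions M.
Delete trivial equation n = n.
Delete trivial equation times(1, nil) = times(1, nil).
MGU = { L = false, Q = pair(times(false, n), times(false, false)), R = mk(pair(n, false), mk(pair(n, false), false)), Z = pair(n, false), B = pair(n, false), M = mk(q(false), mk(pair(times(false, n), times(false, false)), n)) }, so M = mk(q(false), mk(pair(times(false, n), times(false, false)), n)).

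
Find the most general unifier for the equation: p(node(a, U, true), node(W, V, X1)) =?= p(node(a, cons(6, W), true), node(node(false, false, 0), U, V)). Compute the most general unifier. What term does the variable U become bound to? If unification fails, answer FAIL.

Decompose p/2: node(a, U, true) =?= node(a, cons(6, W), true),  node(W, V, X1) =?= node(node(false, false, 0), U, V).
Decompose node/3: a =?= a,  U =?= cons(6, W),  true =?= true.
Delete trivial equation a =?= a.
Bind U := cons(6, W); substituting into the one remaining equation that mentions U gives: node(W, V, X1) =?= node(node(false, false, 0), cons(6, W), V).
Delete trivial equation true =?= true.
Decompose node/3: W =?= node(false, false, 0),  V =?= cons(6, W),  X1 =?= V.
Bind W := node(false, false, 0); substituting into the one remaining equation that mentions W gives: V =?= cons(6, node(false, false, 0)). Substituting into the earlier binding gives U := cons(6, node(false, false, 0)).
Bind V := cons(6, node(false, false, 0)); substituting into the remaining equation gives: X1 =?= cons(6, node(false, false, 0)).
Bind X1 := cons(6, node(false, false, 0)).
MGU = { U := cons(6, node(false, false, 0)), W := node(false, false, 0), V := cons(6, node(false, false, 0)), X1 := cons(6, node(false, false, 0)) }, so U := cons(6, node(false, false, 0)).

cons(6, node(false, false, 0))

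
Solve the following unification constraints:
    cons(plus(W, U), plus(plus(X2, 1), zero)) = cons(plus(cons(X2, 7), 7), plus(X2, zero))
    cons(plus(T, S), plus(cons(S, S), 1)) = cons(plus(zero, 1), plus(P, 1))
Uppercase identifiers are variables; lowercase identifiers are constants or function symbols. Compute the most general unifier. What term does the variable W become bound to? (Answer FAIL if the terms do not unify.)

Decompose cons/2: plus(W, U) = plus(cons(X2, 7), 7),  plus(plus(X2, 1), zero) = plus(X2, zero).
Decompose plus/2: W = cons(X2, 7),  U = 7.
Bind W := cons(X2, 7); no other remaining equation mentions W.
Bind U := 7; no other remaining equation mentions U.
Decompose plus/2: plus(X2, 1) = X2,  zero = zero.
Occurs check fails: X2 occurs in plus(X2, 1); the equation X2 = plus(X2, 1) has no finite solution.

FAIL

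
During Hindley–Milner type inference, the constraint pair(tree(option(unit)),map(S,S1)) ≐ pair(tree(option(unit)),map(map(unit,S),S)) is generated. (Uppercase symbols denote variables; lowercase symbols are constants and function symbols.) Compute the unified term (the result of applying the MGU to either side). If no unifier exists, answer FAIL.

FAIL

Decompose pair/2: tree(option(unit)) ≐ tree(option(unit)),  map(S,S1) ≐ map(map(unit,S),S).
Delete trivial equation tree(option(unit)) ≐ tree(option(unit)).
Decompose map/2: S ≐ map(unit,S),  S1 ≐ S.
Occurs check fails: S occurs in map(unit,S); the equation S ≐ map(unit,S) has no finite solution.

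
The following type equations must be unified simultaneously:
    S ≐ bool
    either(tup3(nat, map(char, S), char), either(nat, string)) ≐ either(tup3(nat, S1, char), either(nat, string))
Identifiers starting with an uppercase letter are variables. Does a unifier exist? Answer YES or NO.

Bind S := bool; substituting into the remaining equation gives: either(tup3(nat, map(char, bool), char), either(nat, string)) ≐ either(tup3(nat, S1, char), either(nat, string)).
Decompose either/2: tup3(nat, map(char, bool), char) ≐ tup3(nat, S1, char),  either(nat, string) ≐ either(nat, string).
Decompose tup3/3: nat ≐ nat,  map(char, bool) ≐ S1,  char ≐ char.
Delete trivial equation nat ≐ nat.
Bind S1 := map(char, bool); no other remaining equation mentions S1.
Delete trivial equation char ≐ char.
Delete trivial equation either(nat, string) ≐ either(nat, string).
No equations remain and no clash or occurs-check failure arose, so a unifier exists.

YES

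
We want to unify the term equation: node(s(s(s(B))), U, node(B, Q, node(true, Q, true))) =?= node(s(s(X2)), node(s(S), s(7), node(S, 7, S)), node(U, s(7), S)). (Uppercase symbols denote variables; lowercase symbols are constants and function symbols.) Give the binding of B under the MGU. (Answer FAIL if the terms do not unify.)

node(s(node(true, s(7), true)), s(7), node(node(true, s(7), true), 7, node(true, s(7), true)))

Decompose node/3: s(s(s(B))) =?= s(s(X2)),  U =?= node(s(S), s(7), node(S, 7, S)),  node(B, Q, node(true, Q, true)) =?= node(U, s(7), S).
Decompose s/1: s(s(B)) =?= s(X2).
Decompose s/1: s(B) =?= X2.
Bind X2 := s(B); no other remaining equation mentions X2.
Bind U := node(s(S), s(7), node(S, 7, S)); substituting into the remaining equation gives: node(B, Q, node(true, Q, true)) =?= node(node(s(S), s(7), node(S, 7, S)), s(7), S).
Decompose node/3: B =?= node(s(S), s(7), node(S, 7, S)),  Q =?= s(7),  node(true, Q, true) =?= S.
Bind B := node(s(S), s(7), node(S, 7, S)); no other remaining equation mentions B. Substituting into the earlier binding gives X2 := s(node(s(S), s(7), node(S, 7, S))).
Bind Q := s(7); substituting into the remaining equation gives: node(true, s(7), true) =?= S.
Bind S := node(true, s(7), true). Substituting into the earlier bindings gives X2 := s(node(s(node(true, s(7), true)), s(7), node(node(true, s(7), true), 7, node(true, s(7), true)))), U := node(s(node(true, s(7), true)), s(7), node(node(true, s(7), true), 7, node(true, s(7), true))), B := node(s(node(true, s(7), true)), s(7), node(node(true, s(7), true), 7, node(true, s(7), true))).
MGU = { X2 -> s(node(s(node(true, s(7), true)), s(7), node(node(true, s(7), true), 7, node(true, s(7), true)))), U -> node(s(node(true, s(7), true)), s(7), node(node(true, s(7), true), 7, node(true, s(7), true))), B -> node(s(node(true, s(7), true)), s(7), node(node(true, s(7), true), 7, node(true, s(7), true))), Q -> s(7), S -> node(true, s(7), true) }, so B -> node(s(node(true, s(7), true)), s(7), node(node(true, s(7), true), 7, node(true, s(7), true))).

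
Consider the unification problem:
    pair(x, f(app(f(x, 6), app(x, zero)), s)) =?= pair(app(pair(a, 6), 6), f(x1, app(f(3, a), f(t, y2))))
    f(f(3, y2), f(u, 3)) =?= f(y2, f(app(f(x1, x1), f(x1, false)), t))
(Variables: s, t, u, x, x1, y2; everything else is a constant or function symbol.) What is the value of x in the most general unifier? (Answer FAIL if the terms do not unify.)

Decompose pair/2: x =?= app(pair(a, 6), 6),  f(app(f(x, 6), app(x, zero)), s) =?= f(x1, app(f(3, a), f(t, y2))).
Bind x := app(pair(a, 6), 6); substituting into the one remaining equation that mentions x gives: f(app(f(app(pair(a, 6), 6), 6), app(app(pair(a, 6), 6), zero)), s) =?= f(x1, app(f(3, a), f(t, y2))).
Decompose f/2: app(f(app(pair(a, 6), 6), 6), app(app(pair(a, 6), 6), zero)) =?= x1,  s =?= app(f(3, a), f(t, y2)).
Bind x1 := app(f(app(pair(a, 6), 6), 6), app(app(pair(a, 6), 6), zero)); substituting into the one remaining equation that mentions x1 gives: f(f(3, y2), f(u, 3)) =?= f(y2, f(app(f(app(f(app(pair(a, 6), 6), 6), app(app(pair(a, 6), 6), zero)), app(f(app(pair(a, 6), 6), 6), app(app(pair(a, 6), 6), zero))), f(app(f(app(pair(a, 6), 6), 6), app(app(pair(a, 6), 6), zero)), false)), t)).
Bind s := app(f(3, a), f(t, y2)); no other remaining equation mentions s.
Decompose f/2: f(3, y2) =?= y2,  f(u, 3) =?= f(app(f(app(f(app(pair(a, 6), 6), 6), app(app(pair(a, 6), 6), zero)), app(f(app(pair(a, 6), 6), 6), app(app(pair(a, 6), 6), zero))), f(app(f(app(pair(a, 6), 6), 6), app(app(pair(a, 6), 6), zero)), false)), t).
Occurs check fails: y2 occurs in f(3, y2); the equation y2 =?= f(3, y2) has no finite solution.

FAIL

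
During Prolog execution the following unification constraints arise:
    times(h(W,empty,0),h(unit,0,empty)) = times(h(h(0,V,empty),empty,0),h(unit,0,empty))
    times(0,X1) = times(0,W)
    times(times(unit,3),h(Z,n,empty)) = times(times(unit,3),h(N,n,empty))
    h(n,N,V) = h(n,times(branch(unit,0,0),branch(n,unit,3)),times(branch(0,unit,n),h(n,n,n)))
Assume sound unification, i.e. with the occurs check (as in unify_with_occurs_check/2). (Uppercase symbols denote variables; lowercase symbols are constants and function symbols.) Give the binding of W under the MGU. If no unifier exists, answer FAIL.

h(0,times(branch(0,unit,n),h(n,n,n)),empty)

Decompose times/2: h(W,empty,0) = h(h(0,V,empty),empty,0),  h(unit,0,empty) = h(unit,0,empty).
Decompose h/3: W = h(0,V,empty),  empty = empty,  0 = 0.
Bind W := h(0,V,empty); substituting into the one remaining equation that mentions W gives: times(0,X1) = times(0,h(0,V,empty)).
Delete trivial equation empty = empty.
Delete trivial equation 0 = 0.
Delete trivial equation h(unit,0,empty) = h(unit,0,empty).
Decompose times/2: 0 = 0,  X1 = h(0,V,empty).
Delete trivial equation 0 = 0.
Bind X1 := h(0,V,empty); no other remaining equation mentions X1.
Decompose times/2: times(unit,3) = times(unit,3),  h(Z,n,empty) = h(N,n,empty).
Delete trivial equation times(unit,3) = times(unit,3).
Decompose h/3: Z = N,  n = n,  empty = empty.
Bind Z := N; no other remaining equation mentions Z.
Delete trivial equation n = n.
Delete trivial equation empty = empty.
Decompose h/3: n = n,  N = times(branch(unit,0,0),branch(n,unit,3)),  V = times(branch(0,unit,n),h(n,n,n)).
Delete trivial equation n = n.
Bind N := times(branch(unit,0,0),branch(n,unit,3)); no other remaining equation mentions N. Substituting into the earlier binding gives Z := times(branch(unit,0,0),branch(n,unit,3)).
Bind V := times(branch(0,unit,n),h(n,n,n)). Substituting into the earlier bindings gives W := h(0,times(branch(0,unit,n),h(n,n,n)),empty), X1 := h(0,times(branch(0,unit,n),h(n,n,n)),empty).
MGU = { W ↦ h(0,times(branch(0,unit,n),h(n,n,n)),empty), X1 ↦ h(0,times(branch(0,unit,n),h(n,n,n)),empty), Z ↦ times(branch(unit,0,0),branch(n,unit,3)), N ↦ times(branch(unit,0,0),branch(n,unit,3)), V ↦ times(branch(0,unit,n),h(n,n,n)) }, so W ↦ h(0,times(branch(0,unit,n),h(n,n,n)),empty).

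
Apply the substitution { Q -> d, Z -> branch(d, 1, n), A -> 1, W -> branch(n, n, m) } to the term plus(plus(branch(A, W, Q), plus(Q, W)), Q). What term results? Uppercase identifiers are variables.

Replace each occurrence of Q with d.
Replace each occurrence of A with 1.
Replace each occurrence of W with branch(n, n, m).
Result: plus(plus(branch(1, branch(n, n, m), d), plus(d, branch(n, n, m))), d).

plus(plus(branch(1, branch(n, n, m), d), plus(d, branch(n, n, m))), d)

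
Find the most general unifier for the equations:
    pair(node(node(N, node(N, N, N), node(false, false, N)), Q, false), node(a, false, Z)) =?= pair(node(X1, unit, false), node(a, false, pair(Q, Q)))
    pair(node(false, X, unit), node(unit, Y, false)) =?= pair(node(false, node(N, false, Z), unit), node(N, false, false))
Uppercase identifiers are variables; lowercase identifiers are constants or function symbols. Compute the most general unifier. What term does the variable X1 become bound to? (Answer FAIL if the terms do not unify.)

Decompose pair/2: node(node(N, node(N, N, N), node(false, false, N)), Q, false) =?= node(X1, unit, false),  node(a, false, Z) =?= node(a, false, pair(Q, Q)).
Decompose node/3: node(N, node(N, N, N), node(false, false, N)) =?= X1,  Q =?= unit,  false =?= false.
Bind X1 := node(N, node(N, N, N), node(false, false, N)); no other remaining equation mentions X1.
Bind Q := unit; substituting into the one remaining equation that mentions Q gives: node(a, false, Z) =?= node(a, false, pair(unit, unit)).
Delete trivial equation false =?= false.
Decompose node/3: a =?= a,  false =?= false,  Z =?= pair(unit, unit).
Delete trivial equation a =?= a.
Delete trivial equation false =?= false.
Bind Z := pair(unit, unit); substituting into the remaining equation gives: pair(node(false, X, unit), node(unit, Y, false)) =?= pair(node(false, node(N, false, pair(unit, unit)), unit), node(N, false, false)).
Decompose pair/2: node(false, X, unit) =?= node(false, node(N, false, pair(unit, unit)), unit),  node(unit, Y, false) =?= node(N, false, false).
Decompose node/3: false =?= false,  X =?= node(N, false, pair(unit, unit)),  unit =?= unit.
Delete trivial equation false =?= false.
Bind X := node(N, false, pair(unit, unit)); no other remaining equation mentions X.
Delete trivial equation unit =?= unit.
Decompose node/3: unit =?= N,  Y =?= false,  false =?= false.
Bind N := unit; no other remaining equation mentions N. Substituting into the earlier bindings gives X1 := node(unit, node(unit, unit, unit), node(false, false, unit)), X := node(unit, false, pair(unit, unit)).
Bind Y := false; no other remaining equation mentions Y.
Delete trivial equation false =?= false.
MGU = { X1 := node(unit, node(unit, unit, unit), node(false, false, unit)), Q := unit, Z := pair(unit, unit), X := node(unit, false, pair(unit, unit)), N := unit, Y := false }, so X1 := node(unit, node(unit, unit, unit), node(false, false, unit)).

node(unit, node(unit, unit, unit), node(false, false, unit))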